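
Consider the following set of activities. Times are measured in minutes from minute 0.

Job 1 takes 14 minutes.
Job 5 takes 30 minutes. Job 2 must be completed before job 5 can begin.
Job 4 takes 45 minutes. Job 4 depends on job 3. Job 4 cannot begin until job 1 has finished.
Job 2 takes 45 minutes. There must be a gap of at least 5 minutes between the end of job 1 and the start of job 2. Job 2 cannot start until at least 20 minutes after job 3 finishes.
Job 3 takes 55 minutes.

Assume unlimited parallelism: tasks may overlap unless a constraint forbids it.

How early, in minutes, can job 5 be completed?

150

Job 3 can start immediately at minute 0; it finishes at minute 55.
Job 1 can start immediately at minute 0; it finishes at minute 14.
Job 2 cannot start until job 1 (finishes minute 14, plus 5-minute gap → minute 19); job 3 (finishes minute 55, plus 20-minute gap → minute 75). The controlling bound is minute 75, so job 2 finishes at 75 + 45 = minute 120.
After job 2 (finishes minute 120), job 5 can start at minute 120 and finishes at minute 150.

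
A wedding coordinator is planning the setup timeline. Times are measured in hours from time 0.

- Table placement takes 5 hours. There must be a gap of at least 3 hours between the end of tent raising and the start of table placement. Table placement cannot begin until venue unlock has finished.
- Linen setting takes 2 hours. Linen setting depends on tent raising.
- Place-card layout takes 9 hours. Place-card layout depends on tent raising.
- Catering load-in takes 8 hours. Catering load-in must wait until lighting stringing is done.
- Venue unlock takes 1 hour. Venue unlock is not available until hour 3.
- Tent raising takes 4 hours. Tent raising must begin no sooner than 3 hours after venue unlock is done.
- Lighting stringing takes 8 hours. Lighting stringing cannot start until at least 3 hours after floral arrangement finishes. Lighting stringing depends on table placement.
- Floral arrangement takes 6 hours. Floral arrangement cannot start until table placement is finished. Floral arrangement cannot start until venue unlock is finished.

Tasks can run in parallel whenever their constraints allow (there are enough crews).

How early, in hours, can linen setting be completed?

After its own release at hour 3, venue unlock can start at hour 3 and finishes at hour 4.
After venue unlock (finishes hour 4, plus 3-hour gap → hour 7), tent raising can start at hour 7 and finishes at hour 11.
Linen setting waits on tent raising (finishes hour 11), so it starts at hour 11 and finishes at 11 + 2 = hour 13.

13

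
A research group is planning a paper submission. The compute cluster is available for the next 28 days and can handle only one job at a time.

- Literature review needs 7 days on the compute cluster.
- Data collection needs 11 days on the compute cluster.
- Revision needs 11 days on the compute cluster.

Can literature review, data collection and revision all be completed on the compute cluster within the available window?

Running back to back, the jobs need 7 + 11 + 11 = 29 days on the compute cluster.
Since 29 > 28, they cannot all fit.

No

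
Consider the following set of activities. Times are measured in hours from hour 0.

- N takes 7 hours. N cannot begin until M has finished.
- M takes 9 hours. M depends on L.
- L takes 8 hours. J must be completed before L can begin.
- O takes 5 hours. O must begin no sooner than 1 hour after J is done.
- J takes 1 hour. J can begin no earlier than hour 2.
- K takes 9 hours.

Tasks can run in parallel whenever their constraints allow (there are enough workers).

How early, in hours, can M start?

11

After its own release at hour 2, J can start at hour 2 and finishes at hour 3.
After J (finishes hour 3), L can start at hour 3 and finishes at hour 11.
M waits on L (finishes hour 11), so the earliest it can start is hour 11.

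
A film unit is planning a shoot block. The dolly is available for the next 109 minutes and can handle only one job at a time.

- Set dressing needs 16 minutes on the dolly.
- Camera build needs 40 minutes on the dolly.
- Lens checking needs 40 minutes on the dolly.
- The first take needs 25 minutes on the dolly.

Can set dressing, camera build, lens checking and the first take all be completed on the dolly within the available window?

Running back to back, the jobs need 16 + 40 + 40 + 25 = 121 minutes on the dolly.
Since 121 > 109, they cannot all fit.

No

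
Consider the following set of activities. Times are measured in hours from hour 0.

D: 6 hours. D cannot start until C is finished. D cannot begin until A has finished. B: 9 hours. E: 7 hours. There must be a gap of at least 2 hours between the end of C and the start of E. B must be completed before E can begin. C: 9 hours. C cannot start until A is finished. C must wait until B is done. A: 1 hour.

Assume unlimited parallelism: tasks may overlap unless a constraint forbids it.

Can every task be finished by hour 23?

No

B has no prerequisites, so it starts at hour 0 and finishes at hour 9.
A can start immediately at hour 0; it finishes at hour 1.
C cannot start until A (finishes hour 1); B (finishes hour 9). The controlling bound is hour 9, so C finishes at 9 + 9 = hour 18.
E cannot start until C (finishes hour 18, plus 2-hour gap → hour 20); B (finishes hour 9). The controlling bound is hour 20, so E finishes at 20 + 7 = hour 27.
D cannot start until C (finishes hour 18); A (finishes hour 1). The controlling bound is hour 18, so D finishes at 18 + 6 = hour 24.
The earliest everything can be done is hour 27, which is after the deadline of 23, so it is not possible.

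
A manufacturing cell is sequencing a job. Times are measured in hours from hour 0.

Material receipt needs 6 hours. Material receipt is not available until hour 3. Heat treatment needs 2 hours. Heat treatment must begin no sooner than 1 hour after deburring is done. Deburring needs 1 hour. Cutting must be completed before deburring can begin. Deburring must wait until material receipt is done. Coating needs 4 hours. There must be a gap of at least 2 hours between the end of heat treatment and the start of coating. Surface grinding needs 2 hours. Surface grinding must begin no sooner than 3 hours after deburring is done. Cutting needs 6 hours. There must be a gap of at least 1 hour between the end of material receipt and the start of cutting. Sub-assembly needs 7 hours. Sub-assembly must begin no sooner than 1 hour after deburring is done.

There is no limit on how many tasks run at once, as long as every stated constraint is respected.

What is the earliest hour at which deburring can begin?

16

After its own release at hour 3, material receipt can start at hour 3 and finishes at hour 9.
Cutting cannot begin until material receipt (finishes hour 9, plus 1-hour gap → hour 10). It runs from hour 10 to 10 + 6 = hour 16.
Deburring waits on cutting (finishes hour 16); material receipt (finishes hour 9). The latest of these is hour 16, which is the earliest deburring can start.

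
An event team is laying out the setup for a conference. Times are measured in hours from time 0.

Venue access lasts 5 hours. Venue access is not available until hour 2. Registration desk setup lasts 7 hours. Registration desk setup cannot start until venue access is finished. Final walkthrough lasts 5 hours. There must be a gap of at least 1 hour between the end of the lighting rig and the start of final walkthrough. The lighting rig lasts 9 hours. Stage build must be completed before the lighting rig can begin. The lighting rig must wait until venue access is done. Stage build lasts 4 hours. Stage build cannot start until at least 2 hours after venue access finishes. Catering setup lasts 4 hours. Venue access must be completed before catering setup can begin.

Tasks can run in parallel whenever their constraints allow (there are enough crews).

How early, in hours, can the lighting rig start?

Venue access cannot begin until its own release at hour 2. It runs from hour 2 to 2 + 5 = hour 7.
Stage build waits on venue access (finishes hour 7, plus 2-hour gap → hour 9), so it starts at hour 9 and finishes at 9 + 4 = hour 13.
The lighting rig waits on stage build (finishes hour 13); venue access (finishes hour 7). The latest of these is hour 13, which is the earliest the lighting rig can start.

13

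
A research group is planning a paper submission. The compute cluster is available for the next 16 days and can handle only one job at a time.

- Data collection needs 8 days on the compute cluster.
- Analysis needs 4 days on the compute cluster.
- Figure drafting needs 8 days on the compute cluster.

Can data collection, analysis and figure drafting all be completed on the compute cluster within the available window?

No

Running back to back, the jobs need 8 + 4 + 8 = 20 days on the compute cluster.
Since 20 > 16, they cannot all fit.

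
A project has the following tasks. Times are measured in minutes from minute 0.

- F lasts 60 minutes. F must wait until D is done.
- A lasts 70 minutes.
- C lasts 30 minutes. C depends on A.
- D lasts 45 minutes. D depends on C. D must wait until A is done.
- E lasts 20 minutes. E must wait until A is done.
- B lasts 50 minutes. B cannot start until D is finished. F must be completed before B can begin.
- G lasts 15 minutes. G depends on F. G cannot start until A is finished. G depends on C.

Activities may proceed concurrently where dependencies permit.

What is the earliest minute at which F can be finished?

A has no prerequisites, so it starts at minute 0 and finishes at minute 70.
C waits on A (finishes minute 70), so it starts at minute 70 and finishes at 70 + 30 = minute 100.
D cannot start until C (finishes minute 100); A (finishes minute 70). The controlling bound is minute 100, so D finishes at 100 + 45 = minute 145.
After D (finishes minute 145), F can start at minute 145 and finishes at minute 205.

205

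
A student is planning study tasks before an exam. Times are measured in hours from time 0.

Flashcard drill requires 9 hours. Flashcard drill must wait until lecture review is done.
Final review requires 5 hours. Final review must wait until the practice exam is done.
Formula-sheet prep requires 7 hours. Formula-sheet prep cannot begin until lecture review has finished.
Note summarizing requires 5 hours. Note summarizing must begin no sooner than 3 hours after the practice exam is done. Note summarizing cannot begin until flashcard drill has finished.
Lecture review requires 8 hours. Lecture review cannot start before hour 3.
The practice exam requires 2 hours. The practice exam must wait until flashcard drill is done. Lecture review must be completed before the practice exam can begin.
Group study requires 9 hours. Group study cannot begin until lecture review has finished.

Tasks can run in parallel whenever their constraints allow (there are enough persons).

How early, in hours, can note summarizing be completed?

30

Lecture review waits on its own release at hour 3, so it starts at hour 3 and finishes at 3 + 8 = hour 11.
After lecture review (finishes hour 11), flashcard drill can start at hour 11 and finishes at hour 20.
The practice exam cannot start until flashcard drill (finishes hour 20); lecture review (finishes hour 11). The controlling bound is hour 20, so the practice exam finishes at 20 + 2 = hour 22.
Note summarizing needs all of the practice exam (finishes hour 22, plus 3-hour gap → hour 25); flashcard drill (finishes hour 20). That puts its earliest start at hour 25; it finishes at 25 + 5 = hour 30.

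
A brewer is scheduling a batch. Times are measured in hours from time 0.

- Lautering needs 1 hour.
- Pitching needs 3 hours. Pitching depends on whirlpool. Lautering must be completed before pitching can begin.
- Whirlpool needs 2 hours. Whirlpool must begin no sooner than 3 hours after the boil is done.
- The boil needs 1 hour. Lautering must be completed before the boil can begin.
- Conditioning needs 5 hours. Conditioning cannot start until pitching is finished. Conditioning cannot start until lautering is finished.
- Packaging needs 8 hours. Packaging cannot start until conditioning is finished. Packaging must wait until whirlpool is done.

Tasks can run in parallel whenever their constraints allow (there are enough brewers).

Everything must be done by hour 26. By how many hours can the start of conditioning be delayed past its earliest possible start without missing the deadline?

Lautering can start immediately at hour 0; it finishes at hour 1.
After lautering (finishes hour 1), the boil can start at hour 1 and finishes at hour 2.
Whirlpool cannot begin until the boil (finishes hour 2, plus 3-hour gap → hour 5). It runs from hour 5 to 5 + 2 = hour 7.
For pitching: whirlpool (finishes hour 7); lautering (finishes hour 1). Taking the maximum gives a start of hour 7, and it finishes at 7 + 3 = hour 10.
Conditioning needs all of pitching (finishes hour 10); lautering (finishes hour 1). That puts its earliest start at hour 10; it finishes at 10 + 5 = hour 15.

Working backward from the deadline:
Packaging must finish by hour 26; it takes 8 hours, so it must start by 26 − 8 = hour 18.
Conditioning must finish before packaging (must start by hour 18). With a 5-hour duration, conditioning must start by 18 − 5 = hour 13.
So conditioning can start as early as hour 10 and as late as hour 13, giving 13 − 10 = 3 hours of slack.

3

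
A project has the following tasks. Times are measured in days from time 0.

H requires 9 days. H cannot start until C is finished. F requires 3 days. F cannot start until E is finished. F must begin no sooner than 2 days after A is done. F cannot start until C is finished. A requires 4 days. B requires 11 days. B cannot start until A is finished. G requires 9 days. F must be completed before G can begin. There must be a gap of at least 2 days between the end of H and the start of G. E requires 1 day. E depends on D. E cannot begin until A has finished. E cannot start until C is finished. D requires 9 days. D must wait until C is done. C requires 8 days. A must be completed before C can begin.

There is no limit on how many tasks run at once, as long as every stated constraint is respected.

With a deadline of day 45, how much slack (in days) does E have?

A has no prerequisites, so it starts at day 0 and finishes at day 4.
After A (finishes day 4), C can start at day 4 and finishes at day 12.
D waits on C (finishes day 12), so it starts at day 12 and finishes at 12 + 9 = day 21.
For E: D (finishes day 21); A (finishes day 4); C (finishes day 12). Taking the maximum gives a start of day 21, and it finishes at 21 + 1 = day 22.

Working backward from the deadline:
To finish by day 45, G (duration 9) must start no later than day 36.
F feeds into G (must start by day 36); so F must finish by day 36 and therefore start by day 33.
E feeds into F (must start by day 33); so E must finish by day 33 and therefore start by day 32.
So E can start as early as day 21 and as late as day 32, giving 32 − 21 = 11 days of slack.

11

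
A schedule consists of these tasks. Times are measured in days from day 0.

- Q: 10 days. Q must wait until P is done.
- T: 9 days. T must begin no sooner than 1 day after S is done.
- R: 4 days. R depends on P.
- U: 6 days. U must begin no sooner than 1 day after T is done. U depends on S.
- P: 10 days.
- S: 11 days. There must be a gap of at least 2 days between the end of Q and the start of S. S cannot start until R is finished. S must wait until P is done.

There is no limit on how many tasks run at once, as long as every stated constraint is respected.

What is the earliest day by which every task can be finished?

P has no prerequisites, so it starts at day 0 and finishes at day 10.
R waits on P (finishes day 10), so it starts at day 10 and finishes at 10 + 4 = day 14.
After P (finishes day 10), Q can start at day 10 and finishes at day 20.
S cannot start until Q (finishes day 20, plus 2-day gap → day 22); R (finishes day 14); P (finishes day 10). The controlling bound is day 22, so S finishes at 22 + 11 = day 33.
T waits on S (finishes day 33, plus 1-day gap → day 34), so it starts at day 34 and finishes at 34 + 9 = day 43.
U cannot start until T (finishes day 43, plus 1-day gap → day 44); S (finishes day 33). The controlling bound is day 44, so U finishes at 44 + 6 = day 50.
All tasks are finished once the last one completes. Finish times: P at 10, Q at 20, R at 14, S at 33, T at 43, U at 50. The latest is day 50.

50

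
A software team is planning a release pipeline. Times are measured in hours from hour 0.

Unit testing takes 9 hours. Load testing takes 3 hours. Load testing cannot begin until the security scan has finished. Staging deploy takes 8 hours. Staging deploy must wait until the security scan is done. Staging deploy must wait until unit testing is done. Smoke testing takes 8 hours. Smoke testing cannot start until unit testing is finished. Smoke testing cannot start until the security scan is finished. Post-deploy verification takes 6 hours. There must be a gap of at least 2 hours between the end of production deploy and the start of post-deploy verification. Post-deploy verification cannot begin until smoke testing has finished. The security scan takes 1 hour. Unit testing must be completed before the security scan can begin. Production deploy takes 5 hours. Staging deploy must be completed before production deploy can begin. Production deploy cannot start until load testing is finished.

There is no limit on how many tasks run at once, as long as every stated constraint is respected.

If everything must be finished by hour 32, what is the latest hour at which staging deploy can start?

Nothing follows post-deploy verification; the deadline of hour 32 is its only limit. It must start by 32 − 6 = hour 26.
Production deploy must finish before post-deploy verification (must start by hour 26, minus 2-hour gap → hour 24). With a 5-hour duration, production deploy must start by 24 − 5 = hour 19.
Since production deploy (must start by hour 19) depends on it, staging deploy must finish by hour 19. Backing off its 8-hour duration gives a latest start of hour 11.

11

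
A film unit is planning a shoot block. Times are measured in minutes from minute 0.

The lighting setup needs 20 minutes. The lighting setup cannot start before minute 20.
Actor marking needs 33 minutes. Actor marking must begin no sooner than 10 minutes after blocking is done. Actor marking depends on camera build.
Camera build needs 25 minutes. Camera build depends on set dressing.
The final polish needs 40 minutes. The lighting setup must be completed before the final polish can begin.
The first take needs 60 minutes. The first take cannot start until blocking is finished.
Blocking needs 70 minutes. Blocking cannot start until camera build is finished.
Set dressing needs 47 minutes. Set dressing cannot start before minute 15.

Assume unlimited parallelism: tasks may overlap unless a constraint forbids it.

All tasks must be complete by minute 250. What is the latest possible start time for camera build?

95

To finish by minute 250, actor marking (duration 33) must start no later than minute 217.
The first take must finish by minute 250; it takes 60 minutes, so it must start by 250 − 60 = minute 190.
For blocking: actor marking (must start by minute 217, minus 10-minute gap → minute 207); the first take (must start by minute 190). The most restrictive is minute 190; with a 70-minute duration, blocking must start by minute 120.
Camera build has several dependents: blocking (must start by minute 120); actor marking (must start by minute 217). The earliest of those limits is minute 120, so camera build must start by 120 − 25 = minute 95.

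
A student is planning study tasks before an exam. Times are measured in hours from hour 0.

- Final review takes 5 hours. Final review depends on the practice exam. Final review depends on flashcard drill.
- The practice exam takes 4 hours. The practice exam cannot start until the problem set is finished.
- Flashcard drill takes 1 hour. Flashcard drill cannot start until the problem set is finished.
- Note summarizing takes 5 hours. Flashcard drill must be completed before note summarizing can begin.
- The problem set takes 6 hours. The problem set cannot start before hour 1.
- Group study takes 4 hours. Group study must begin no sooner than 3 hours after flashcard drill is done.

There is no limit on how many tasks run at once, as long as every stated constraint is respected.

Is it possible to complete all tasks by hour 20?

Yes

The problem set waits on its own release at hour 1, so it starts at hour 1 and finishes at 1 + 6 = hour 7.
The practice exam cannot begin until the problem set (finishes hour 7). It runs from hour 7 to 7 + 4 = hour 11.
Flashcard drill waits on the problem set (finishes hour 7), so it starts at hour 7 and finishes at 7 + 1 = hour 8.
Final review cannot start until the practice exam (finishes hour 11); flashcard drill (finishes hour 8). The controlling bound is hour 11, so final review finishes at 11 + 5 = hour 16.
Note summarizing waits on flashcard drill (finishes hour 8), so it starts at hour 8 and finishes at 8 + 5 = hour 13.
After flashcard drill (finishes hour 8, plus 3-hour gap → hour 11), group study can start at hour 11 and finishes at hour 15.
Every task is finished by hour 16, which is no later than the deadline of 20, so the schedule is feasible.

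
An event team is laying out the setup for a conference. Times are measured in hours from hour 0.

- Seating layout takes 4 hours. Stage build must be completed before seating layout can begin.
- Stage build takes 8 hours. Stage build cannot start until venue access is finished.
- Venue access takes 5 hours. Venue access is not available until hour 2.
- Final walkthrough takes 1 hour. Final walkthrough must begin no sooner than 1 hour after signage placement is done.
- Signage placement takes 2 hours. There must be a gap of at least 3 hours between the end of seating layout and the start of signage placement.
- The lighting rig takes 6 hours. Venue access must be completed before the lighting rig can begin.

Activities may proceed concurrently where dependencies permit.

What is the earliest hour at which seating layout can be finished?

19

After its own release at hour 2, venue access can start at hour 2 and finishes at hour 7.
Stage build cannot begin until venue access (finishes hour 7). It runs from hour 7 to 7 + 8 = hour 15.
Seating layout waits on stage build (finishes hour 15), so it starts at hour 15 and finishes at 15 + 4 = hour 19.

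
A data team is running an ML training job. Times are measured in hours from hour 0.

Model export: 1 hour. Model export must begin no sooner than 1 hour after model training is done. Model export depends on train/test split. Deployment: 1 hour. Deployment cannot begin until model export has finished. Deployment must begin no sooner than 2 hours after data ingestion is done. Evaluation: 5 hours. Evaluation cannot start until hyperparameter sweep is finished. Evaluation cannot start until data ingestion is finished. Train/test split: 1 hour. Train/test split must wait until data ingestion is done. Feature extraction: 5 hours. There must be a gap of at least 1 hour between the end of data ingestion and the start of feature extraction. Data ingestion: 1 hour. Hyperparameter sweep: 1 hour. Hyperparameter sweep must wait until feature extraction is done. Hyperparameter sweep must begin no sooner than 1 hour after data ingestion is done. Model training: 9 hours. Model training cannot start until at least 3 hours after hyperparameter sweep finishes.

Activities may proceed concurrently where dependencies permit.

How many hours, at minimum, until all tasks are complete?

23

Data ingestion has no prerequisites, so it starts at hour 0 and finishes at hour 1.
After data ingestion (finishes hour 1), train/test split can start at hour 1 and finishes at hour 2.
Feature extraction waits on data ingestion (finishes hour 1, plus 1-hour gap → hour 2), so it starts at hour 2 and finishes at 2 + 5 = hour 7.
For hyperparameter sweep: feature extraction (finishes hour 7); data ingestion (finishes hour 1, plus 1-hour gap → hour 2). Taking the maximum gives a start of hour 7, and it finishes at 7 + 1 = hour 8.
Evaluation needs all of hyperparameter sweep (finishes hour 8); data ingestion (finishes hour 1). That puts its earliest start at hour 8; it finishes at 8 + 5 = hour 13.
Model training waits on hyperparameter sweep (finishes hour 8, plus 3-hour gap → hour 11), so it starts at hour 11 and finishes at 11 + 9 = hour 20.
Model export cannot start until model training (finishes hour 20, plus 1-hour gap → hour 21); train/test split (finishes hour 2). The controlling bound is hour 21, so model export finishes at 21 + 1 = hour 22.
Deployment cannot start until model export (finishes hour 22); data ingestion (finishes hour 1, plus 2-hour gap → hour 3). The controlling bound is hour 22, so deployment finishes at 22 + 1 = hour 23.
All tasks are finished once the last one completes. Finish times: Data ingestion at 1, Feature extraction at 7, Train/test split at 2, Hyperparameter sweep at 8, Model training at 20, Evaluation at 13, Model export at 22, Deployment at 23. The latest is hour 23.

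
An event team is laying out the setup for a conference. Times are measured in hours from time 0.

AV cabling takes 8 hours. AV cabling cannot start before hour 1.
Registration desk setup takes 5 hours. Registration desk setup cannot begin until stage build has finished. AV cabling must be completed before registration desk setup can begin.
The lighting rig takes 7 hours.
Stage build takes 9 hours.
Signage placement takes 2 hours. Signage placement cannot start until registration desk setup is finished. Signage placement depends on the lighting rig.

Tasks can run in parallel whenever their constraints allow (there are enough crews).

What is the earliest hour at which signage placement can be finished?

After its own release at hour 1, AV cabling can start at hour 1 and finishes at hour 9.
Nothing blocks the lighting rig, so it runs from hour 0 to hour 7.
Stage build has no prerequisites, so it starts at hour 0 and finishes at hour 9.
Registration desk setup cannot start until stage build (finishes hour 9); AV cabling (finishes hour 9). The controlling bound is hour 9, so registration desk setup finishes at 9 + 5 = hour 14.
Signage placement has to wait for registration desk setup (finishes hour 14); the lighting rig (finishes hour 7). The latest of these is hour 14, so signage placement runs hour 14 to 14 + 2 = hour 16.

16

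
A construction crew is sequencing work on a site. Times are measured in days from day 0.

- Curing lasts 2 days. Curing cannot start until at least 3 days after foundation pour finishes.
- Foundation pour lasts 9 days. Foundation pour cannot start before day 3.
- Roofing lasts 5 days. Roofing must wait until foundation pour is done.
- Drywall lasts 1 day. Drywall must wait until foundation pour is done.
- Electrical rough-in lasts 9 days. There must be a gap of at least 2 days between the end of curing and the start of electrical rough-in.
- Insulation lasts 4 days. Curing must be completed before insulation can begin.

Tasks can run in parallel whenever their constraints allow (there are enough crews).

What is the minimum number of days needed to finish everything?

After its own release at day 3, foundation pour can start at day 3 and finishes at day 12.
Drywall waits on foundation pour (finishes day 12), so it starts at day 12 and finishes at 12 + 1 = day 13.
Roofing cannot begin until foundation pour (finishes day 12). It runs from day 12 to 12 + 5 = day 17.
After foundation pour (finishes day 12, plus 3-day gap → day 15), curing can start at day 15 and finishes at day 17.
Insulation cannot begin until curing (finishes day 17). It runs from day 17 to 17 + 4 = day 21.
After curing (finishes day 17, plus 2-day gap → day 19), electrical rough-in can start at day 19 and finishes at day 28.
All tasks are finished once the last one completes. Finish times: Foundation pour at 12, Curing at 17, Roofing at 17, Electrical rough-in at 28, Insulation at 21, Drywall at 13. The latest is day 28.

28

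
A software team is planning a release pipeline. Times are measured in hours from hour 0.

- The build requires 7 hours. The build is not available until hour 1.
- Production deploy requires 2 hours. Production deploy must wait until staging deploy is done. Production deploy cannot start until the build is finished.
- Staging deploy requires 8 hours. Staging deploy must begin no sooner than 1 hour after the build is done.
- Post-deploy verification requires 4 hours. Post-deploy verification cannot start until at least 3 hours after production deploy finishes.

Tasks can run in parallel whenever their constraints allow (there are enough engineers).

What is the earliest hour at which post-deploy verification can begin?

The build waits on its own release at hour 1, so it starts at hour 1 and finishes at 1 + 7 = hour 8.
After the build (finishes hour 8, plus 1-hour gap → hour 9), staging deploy can start at hour 9 and finishes at hour 17.
Production deploy has to wait for staging deploy (finishes hour 17); the build (finishes hour 8). The latest of these is hour 17, so production deploy runs hour 17 to 17 + 2 = hour 19.
Post-deploy verification waits on production deploy (finishes hour 19, plus 3-hour gap → hour 22), so the earliest it can start is hour 22.

22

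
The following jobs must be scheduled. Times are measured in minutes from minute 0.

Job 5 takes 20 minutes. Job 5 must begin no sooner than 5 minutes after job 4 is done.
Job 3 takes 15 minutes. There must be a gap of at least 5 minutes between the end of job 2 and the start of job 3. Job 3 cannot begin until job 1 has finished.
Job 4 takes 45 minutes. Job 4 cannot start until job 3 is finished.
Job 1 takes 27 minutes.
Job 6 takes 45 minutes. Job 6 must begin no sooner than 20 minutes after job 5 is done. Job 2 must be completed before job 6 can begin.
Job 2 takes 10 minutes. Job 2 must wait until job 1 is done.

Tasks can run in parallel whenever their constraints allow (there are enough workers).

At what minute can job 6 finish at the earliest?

Job 1 can start immediately at minute 0; it finishes at minute 27.
Job 2 cannot begin until job 1 (finishes minute 27). It runs from minute 27 to 27 + 10 = minute 37.
Job 3 needs all of job 2 (finishes minute 37, plus 5-minute gap → minute 42); job 1 (finishes minute 27). That puts its earliest start at minute 42; it finishes at 42 + 15 = minute 57.
Job 4 cannot begin until job 3 (finishes minute 57). It runs from minute 57 to 57 + 45 = minute 102.
Job 5 waits on job 4 (finishes minute 102, plus 5-minute gap → minute 107), so it starts at minute 107 and finishes at 107 + 20 = minute 127.
Job 6 needs all of job 5 (finishes minute 127, plus 20-minute gap → minute 147); job 2 (finishes minute 37). That puts its earliest start at minute 147; it finishes at 147 + 45 = minute 192.

192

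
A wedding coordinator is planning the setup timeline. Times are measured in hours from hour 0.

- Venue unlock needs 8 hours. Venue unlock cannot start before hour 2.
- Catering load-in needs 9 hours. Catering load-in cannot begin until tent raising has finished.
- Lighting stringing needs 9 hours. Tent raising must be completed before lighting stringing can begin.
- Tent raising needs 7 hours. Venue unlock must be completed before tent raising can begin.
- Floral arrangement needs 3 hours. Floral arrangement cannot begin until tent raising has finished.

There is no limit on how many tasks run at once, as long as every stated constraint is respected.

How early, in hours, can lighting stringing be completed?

26

After its own release at hour 2, venue unlock can start at hour 2 and finishes at hour 10.
Tent raising waits on venue unlock (finishes hour 10), so it starts at hour 10 and finishes at 10 + 7 = hour 17.
Lighting stringing waits on tent raising (finishes hour 17), so it starts at hour 17 and finishes at 17 + 9 = hour 26.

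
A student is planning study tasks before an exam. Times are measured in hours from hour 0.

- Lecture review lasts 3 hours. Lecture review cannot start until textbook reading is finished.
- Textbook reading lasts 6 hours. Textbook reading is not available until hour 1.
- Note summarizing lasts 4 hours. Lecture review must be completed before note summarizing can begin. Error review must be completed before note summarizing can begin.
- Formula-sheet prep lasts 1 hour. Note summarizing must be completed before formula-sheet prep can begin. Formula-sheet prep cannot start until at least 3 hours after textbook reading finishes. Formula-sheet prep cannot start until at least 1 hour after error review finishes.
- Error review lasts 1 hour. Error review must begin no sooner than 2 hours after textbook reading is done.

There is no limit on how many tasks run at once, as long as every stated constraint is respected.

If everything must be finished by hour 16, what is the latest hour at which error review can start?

10

Formula-sheet prep must finish by hour 16; it takes 1 hour, so it must start by 16 − 1 = hour 15.
Note summarizing feeds into formula-sheet prep (must start by hour 15); so note summarizing must finish by hour 15 and therefore start by hour 11.
For error review: note summarizing (must start by hour 11); formula-sheet prep (must start by hour 15, minus 1-hour gap → hour 14). The most restrictive is hour 11; with a 1-hour duration, error review must start by hour 10.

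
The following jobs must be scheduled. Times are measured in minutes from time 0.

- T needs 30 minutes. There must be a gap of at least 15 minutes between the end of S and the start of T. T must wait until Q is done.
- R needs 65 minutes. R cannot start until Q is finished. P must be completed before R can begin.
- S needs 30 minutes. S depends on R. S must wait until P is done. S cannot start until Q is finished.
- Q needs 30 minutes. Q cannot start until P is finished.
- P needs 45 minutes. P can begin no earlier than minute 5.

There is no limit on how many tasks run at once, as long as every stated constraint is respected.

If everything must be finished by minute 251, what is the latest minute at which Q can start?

T must finish by minute 251; it takes 30 minutes, so it must start by 251 − 30 = minute 221.
Since T (must start by minute 221, minus 15-minute gap → minute 206) depends on it, S must finish by minute 206. Backing off its 30-minute duration gives a latest start of minute 176.
R must finish before S (must start by minute 176). With a 65-minute duration, R must start by 176 − 65 = minute 111.
For Q: R (must start by minute 111); S (must start by minute 176); T (must start by minute 221). The most restrictive is minute 111; with a 30-minute duration, Q must start by minute 81.

81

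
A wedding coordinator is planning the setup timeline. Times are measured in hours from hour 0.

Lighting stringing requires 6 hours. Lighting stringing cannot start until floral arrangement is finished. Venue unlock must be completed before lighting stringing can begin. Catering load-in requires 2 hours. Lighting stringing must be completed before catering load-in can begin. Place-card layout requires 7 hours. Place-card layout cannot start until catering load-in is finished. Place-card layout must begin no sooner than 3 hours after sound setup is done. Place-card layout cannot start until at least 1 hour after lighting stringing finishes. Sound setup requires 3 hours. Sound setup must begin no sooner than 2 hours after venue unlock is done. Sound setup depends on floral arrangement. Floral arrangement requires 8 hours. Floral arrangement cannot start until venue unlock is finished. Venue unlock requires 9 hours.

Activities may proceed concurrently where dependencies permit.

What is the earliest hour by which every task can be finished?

32

Venue unlock can start immediately at hour 0; it finishes at hour 9.
Floral arrangement cannot begin until venue unlock (finishes hour 9). It runs from hour 9 to 9 + 8 = hour 17.
Sound setup has to wait for venue unlock (finishes hour 9, plus 2-hour gap → hour 11); floral arrangement (finishes hour 17). The latest of these is hour 17, so sound setup runs hour 17 to 17 + 3 = hour 20.
Lighting stringing cannot start until floral arrangement (finishes hour 17); venue unlock (finishes hour 9). The controlling bound is hour 17, so lighting stringing finishes at 17 + 6 = hour 23.
Catering load-in waits on lighting stringing (finishes hour 23), so it starts at hour 23 and finishes at 23 + 2 = hour 25.
Place-card layout has to wait for catering load-in (finishes hour 25); sound setup (finishes hour 20, plus 3-hour gap → hour 23); lighting stringing (finishes hour 23, plus 1-hour gap → hour 24). The latest of these is hour 25, so place-card layout runs hour 25 to 25 + 7 = hour 32.
All tasks are finished once the last one completes. Finish times: Venue unlock at 9, Floral arrangement at 17, Lighting stringing at 23, Sound setup at 20, Catering load-in at 25, Place-card layout at 32. The latest is hour 32.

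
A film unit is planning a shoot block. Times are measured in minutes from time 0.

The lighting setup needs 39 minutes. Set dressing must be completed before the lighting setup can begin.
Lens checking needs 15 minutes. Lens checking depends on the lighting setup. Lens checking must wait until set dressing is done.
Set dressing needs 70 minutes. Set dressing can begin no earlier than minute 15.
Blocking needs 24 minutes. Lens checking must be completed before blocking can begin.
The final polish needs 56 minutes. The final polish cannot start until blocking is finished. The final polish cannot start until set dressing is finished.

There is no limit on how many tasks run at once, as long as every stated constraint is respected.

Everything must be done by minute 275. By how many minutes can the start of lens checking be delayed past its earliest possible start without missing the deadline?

After its own release at minute 15, set dressing can start at minute 15 and finishes at minute 85.
After set dressing (finishes minute 85), the lighting setup can start at minute 85 and finishes at minute 124.
Lens checking cannot start until the lighting setup (finishes minute 124); set dressing (finishes minute 85). The controlling bound is minute 124, so lens checking finishes at 124 + 15 = minute 139.

Working backward from the deadline:
The final polish has no dependents, so it just needs to finish by minute 275. Starting by 275 − 56 = minute 219 achieves that.
Blocking must finish before the final polish (must start by minute 219). With a 24-minute duration, blocking must start by 219 − 24 = minute 195.
Lens checking must finish before blocking (must start by minute 195). With a 15-minute duration, lens checking must start by 195 − 15 = minute 180.
So lens checking can start as early as minute 124 and as late as minute 180, giving 180 − 124 = 56 minutes of slack.

56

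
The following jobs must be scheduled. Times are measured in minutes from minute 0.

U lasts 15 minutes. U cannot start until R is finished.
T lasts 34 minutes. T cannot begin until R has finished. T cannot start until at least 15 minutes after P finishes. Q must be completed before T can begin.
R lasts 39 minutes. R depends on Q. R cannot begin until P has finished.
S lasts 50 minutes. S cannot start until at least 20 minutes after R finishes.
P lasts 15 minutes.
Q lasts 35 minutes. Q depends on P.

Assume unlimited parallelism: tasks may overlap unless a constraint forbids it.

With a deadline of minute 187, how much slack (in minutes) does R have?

P can start immediately at minute 0; it finishes at minute 15.
Q waits on P (finishes minute 15), so it starts at minute 15 and finishes at 15 + 35 = minute 50.
For R: Q (finishes minute 50); P (finishes minute 15). Taking the maximum gives a start of minute 50, and it finishes at 50 + 39 = minute 89.

Working backward from the deadline:
To finish by minute 187, S (duration 50) must start no later than minute 137.
T has no dependents, so it just needs to finish by minute 187. Starting by 187 − 34 = minute 153 achieves that.
U must finish by minute 187; it takes 15 minutes, so it must start by 187 − 15 = minute 172.
For R: S (must start by minute 137, minus 20-minute gap → minute 117); T (must start by minute 153); U (must start by minute 172). The most restrictive is minute 117; with a 39-minute duration, R must start by minute 78.
So R can start as early as minute 50 and as late as minute 78, giving 78 − 50 = 28 minutes of slack.

28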